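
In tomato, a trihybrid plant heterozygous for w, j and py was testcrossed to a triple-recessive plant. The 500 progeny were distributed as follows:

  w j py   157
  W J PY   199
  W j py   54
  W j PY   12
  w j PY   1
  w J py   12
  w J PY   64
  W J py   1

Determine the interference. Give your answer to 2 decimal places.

The two most frequent reciprocal classes, w j py and W J PY, are the parental types, so the F1 was w j py / W J PY.
The two rarest classes, w j PY and W J py, are the double crossovers. Comparing them with the parentals, only the py allele has switched, so py is the middle locus and the order is j – py – w.
j–py: (24 + 2)/500 = 0.0520; py–w: (118 + 2)/500 = 0.2400.
Expected DCO frequency = 0.0520 × 0.2400 ≈ 0.01248; observed = 2/500 ≈ 0.00400.
Coefficient of coincidence = 0.00400/0.01248 ≈ 0.32; interference = 1 − 0.32 = 0.68.

0.68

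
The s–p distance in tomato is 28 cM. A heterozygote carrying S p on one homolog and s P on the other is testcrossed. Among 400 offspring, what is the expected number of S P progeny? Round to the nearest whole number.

A map distance of 28 cM corresponds to a recombination frequency of 0.280.
The F1 is S p / s P, so S P is a recombinant gamete class with expected frequency r/2 = 0.280/2 = 0.1400.
Expected number = 0.1400 × 400 = 56.00 ≈ 56.

56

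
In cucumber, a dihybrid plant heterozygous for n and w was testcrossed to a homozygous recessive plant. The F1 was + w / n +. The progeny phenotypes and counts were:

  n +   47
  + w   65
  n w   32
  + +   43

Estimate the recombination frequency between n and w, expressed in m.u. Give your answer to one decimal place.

40.1 m.u.

The recombinant classes are + + and n w: 43 + 32 = 75.
Recombination frequency = 75/187 = 0.4011 ≈ 40.1%, i.e. 40.1 m.u.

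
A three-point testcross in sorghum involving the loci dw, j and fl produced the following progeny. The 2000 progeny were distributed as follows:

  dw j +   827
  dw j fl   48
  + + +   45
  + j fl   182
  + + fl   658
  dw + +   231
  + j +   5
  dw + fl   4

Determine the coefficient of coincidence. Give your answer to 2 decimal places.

The two most frequent reciprocal classes, + + fl and dw j +, are the parental types, so the F1 was + + fl / dw j +.
The two rarest classes, dw + fl and + j +, are the double crossovers. Comparing them with the parentals, only the dw allele has switched, so dw is the middle locus and the order is j – dw – fl.
j–dw: (413 + 9)/2000 = 0.2110; dw–fl: (93 + 9)/2000 = 0.0510.
Expected DCO frequency = 0.2110 × 0.0510 ≈ 0.01076; observed = 9/2000 ≈ 0.00450.
Coefficient of coincidence = 0.00450/0.01076 ≈ 0.42.

0.42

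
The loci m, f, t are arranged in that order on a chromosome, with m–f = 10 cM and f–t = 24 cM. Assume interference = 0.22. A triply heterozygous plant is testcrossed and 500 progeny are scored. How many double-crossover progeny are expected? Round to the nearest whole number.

9

Map distances give recombination frequencies of 0.100 and 0.240 for the two intervals.
With interference 0.22 (so coincidence = 0.78), expected double-crossover frequency = 0.100 × 0.240 × 0.78 = 0.01872.
Expected number = 0.01872 × 500 = 9.36 ≈ 9.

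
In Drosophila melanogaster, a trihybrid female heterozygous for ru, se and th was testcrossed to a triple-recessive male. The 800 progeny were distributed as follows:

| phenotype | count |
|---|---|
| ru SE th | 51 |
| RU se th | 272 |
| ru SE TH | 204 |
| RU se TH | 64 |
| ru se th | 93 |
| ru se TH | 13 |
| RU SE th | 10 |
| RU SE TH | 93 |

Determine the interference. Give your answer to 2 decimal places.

The two most frequent reciprocal classes, ru SE TH and RU se th, are the parental types, so the F1 was ru SE TH / RU se th.
The two rarest classes, ru se TH and RU SE th, are the double crossovers. Comparing them with the parentals, only the se allele has switched, so se is the middle locus and the order is th – se – ru.
th–se: (115 + 23)/800 = 0.1725; se–ru: (186 + 23)/800 = 0.2612.
Expected DCO frequency = 0.1725 × 0.2612 ≈ 0.04506; observed = 23/800 ≈ 0.02875.
Coefficient of coincidence = 0.02875/0.04506 ≈ 0.64; interference = 1 − 0.64 = 0.36.

0.36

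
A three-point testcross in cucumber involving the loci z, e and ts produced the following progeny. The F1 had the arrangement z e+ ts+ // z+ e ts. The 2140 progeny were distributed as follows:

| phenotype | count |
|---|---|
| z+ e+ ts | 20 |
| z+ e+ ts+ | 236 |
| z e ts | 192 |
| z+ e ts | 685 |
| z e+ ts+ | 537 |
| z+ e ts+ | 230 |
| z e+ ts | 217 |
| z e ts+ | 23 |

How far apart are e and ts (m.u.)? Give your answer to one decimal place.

22.9 m.u.

The two rarest classes, z e ts+ and z+ e+ ts, are the double crossovers. Comparing them with the parentals, only the e allele has switched, so e is the middle locus and the order is z – e – ts.
Crossovers in the e–ts interval produce the single-crossover classes z e+ ts and z+ e ts+ (217 + 230 = 447) plus the double crossovers (43).
RF(e–ts) = (447 + 43) / 2140 = 490/2140 = 0.2290 → 22.9 m.u.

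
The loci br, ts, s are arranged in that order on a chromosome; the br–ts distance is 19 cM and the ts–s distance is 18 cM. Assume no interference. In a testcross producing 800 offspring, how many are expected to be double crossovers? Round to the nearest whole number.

27

Map distances give recombination frequencies of 0.190 and 0.180 for the two intervals.
With no interference, expected double-crossover frequency = 0.190 × 0.180 = 0.03420.
Expected number = 0.03420 × 800 = 27.36 ≈ 27.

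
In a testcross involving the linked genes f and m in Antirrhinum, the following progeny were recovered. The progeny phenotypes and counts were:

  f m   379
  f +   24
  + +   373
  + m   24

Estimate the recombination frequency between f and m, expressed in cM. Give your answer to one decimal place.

6.0 cM

The two most frequent classes, + + (373) and f m (379), are the parental types, so the F1 was + + / f m.
The recombinant classes are + m and f +: 24 + 24 = 48.
Recombination frequency = 48/800 = 0.0600 ≈ 6.0%, i.e. 6.0 cM.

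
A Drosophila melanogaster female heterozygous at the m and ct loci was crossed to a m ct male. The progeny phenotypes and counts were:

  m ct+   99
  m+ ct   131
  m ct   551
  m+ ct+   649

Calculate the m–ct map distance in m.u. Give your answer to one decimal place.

The two most frequent classes, m+ ct+ (649) and m ct (551), are the parental types, so the F1 was m+ ct+ / m ct.
The recombinant classes are m+ ct and m ct+: 131 + 99 = 230.
Recombination frequency = 230/1430 = 0.1608 ≈ 16.1%, i.e. 16.1 m.u.

16.1 m.u.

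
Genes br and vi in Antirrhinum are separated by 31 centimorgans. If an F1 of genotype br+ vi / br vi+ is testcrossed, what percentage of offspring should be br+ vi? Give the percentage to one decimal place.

A map distance of 31 centimorgans corresponds to a recombination frequency of 0.310.
The F1 is br+ vi / br vi+, so br+ vi is a parental gamete class with expected frequency (1 − r)/2 = 0.690/2 = 0.3450.
That is 0.3450 = 34.5% of the progeny.

34.5%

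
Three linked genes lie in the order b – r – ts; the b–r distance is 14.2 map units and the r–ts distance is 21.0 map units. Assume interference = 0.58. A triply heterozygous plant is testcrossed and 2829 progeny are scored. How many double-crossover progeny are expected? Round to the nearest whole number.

35

Map distances give recombination frequencies of 0.142 and 0.210 for the two intervals.
With interference 0.58 (so coincidence = 0.42), expected double-crossover frequency = 0.142 × 0.210 × 0.42 = 0.01252.
Expected number = 0.01252 × 2829 = 35.43 ≈ 35.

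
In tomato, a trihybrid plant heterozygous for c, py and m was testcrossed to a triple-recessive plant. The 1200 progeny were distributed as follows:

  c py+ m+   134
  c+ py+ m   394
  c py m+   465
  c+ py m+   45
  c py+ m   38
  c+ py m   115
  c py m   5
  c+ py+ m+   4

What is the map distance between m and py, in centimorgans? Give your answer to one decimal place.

The two most frequent reciprocal classes, c+ py+ m and c py m+, are the parental types, so the F1 was c+ py+ m / c py m+.
The two rarest classes, c+ py+ m+ and c py m, are the double crossovers. Comparing them with the parentals, only the m allele has switched, so m is the middle locus and the order is py – m – c.
Crossovers in the py–m interval produce the single-crossover classes c+ py m and c py+ m+ (115 + 134 = 249) plus the double crossovers (9).
RF(py–m) = (249 + 9) / 1200 = 258/1200 = 0.2150 → 21.5 centimorgans.

21.5 centimorgans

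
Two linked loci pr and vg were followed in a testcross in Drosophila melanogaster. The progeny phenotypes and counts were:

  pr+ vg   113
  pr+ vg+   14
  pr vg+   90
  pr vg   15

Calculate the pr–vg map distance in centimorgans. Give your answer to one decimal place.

12.5 centimorgans

The two most frequent classes, pr+ vg (113) and pr vg+ (90), are the parental types, so the F1 was pr+ vg / pr vg+.
The recombinant classes are pr+ vg+ and pr vg: 14 + 15 = 29.
Recombination frequency = 29/232 = 0.1250 ≈ 12.5%, i.e. 12.5 centimorgans.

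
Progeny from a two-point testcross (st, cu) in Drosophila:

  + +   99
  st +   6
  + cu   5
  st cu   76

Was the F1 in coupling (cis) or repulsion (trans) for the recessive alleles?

The two most frequent classes are + + (99) and st cu (76); these are the parental (non-recombinant) types.
So the F1 carried + + on one chromosome and st cu on the other — the recessive alleles are on the same chromosome (cis / coupling).

cis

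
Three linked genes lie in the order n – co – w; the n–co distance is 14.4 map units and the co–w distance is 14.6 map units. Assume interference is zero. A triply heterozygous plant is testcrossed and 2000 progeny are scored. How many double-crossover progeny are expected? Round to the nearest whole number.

42

Map distances give recombination frequencies of 0.144 and 0.146 for the two intervals.
With no interference, expected double-crossover frequency = 0.144 × 0.146 = 0.02102.
Expected number = 0.02102 × 2000 = 42.05 ≈ 42.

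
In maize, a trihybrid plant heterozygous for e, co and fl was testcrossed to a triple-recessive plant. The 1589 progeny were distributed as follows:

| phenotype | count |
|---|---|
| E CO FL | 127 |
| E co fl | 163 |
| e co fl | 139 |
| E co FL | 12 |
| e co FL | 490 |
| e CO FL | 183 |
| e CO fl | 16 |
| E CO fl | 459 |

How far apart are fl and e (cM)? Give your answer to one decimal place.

The two most frequent reciprocal classes, E CO fl and e co FL, are the parental types, so the F1 was E CO fl / e co FL.
The two rarest classes, e CO fl and E co FL, are the double crossovers. Comparing them with the parentals, only the e allele has switched, so e is the middle locus and the order is fl – e – co.
Crossovers in the fl–e interval produce the single-crossover classes E CO FL and e co fl (127 + 139 = 266) plus the double crossovers (28).
RF(fl–e) = (266 + 28) / 1589 = 294/1589 = 0.1850 → 18.5 cM.

18.5 cM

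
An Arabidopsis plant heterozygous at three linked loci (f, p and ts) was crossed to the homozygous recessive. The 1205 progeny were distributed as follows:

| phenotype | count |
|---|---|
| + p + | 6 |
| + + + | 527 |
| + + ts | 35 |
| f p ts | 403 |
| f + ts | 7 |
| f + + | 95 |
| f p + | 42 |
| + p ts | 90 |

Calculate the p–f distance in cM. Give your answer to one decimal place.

16.4 cM

The two most frequent reciprocal classes, + + + and f p ts, are the parental types, so the F1 was + + + / f p ts.
The two rarest classes, + p + and f + ts, are the double crossovers. Comparing them with the parentals, only the p allele has switched, so p is the middle locus and the order is f – p – ts.
Crossovers in the f–p interval produce the single-crossover classes f + + and + p ts (95 + 90 = 185) plus the double crossovers (13).
RF(f–p) = (185 + 13) / 1205 = 198/1205 = 0.1643 → 16.4 cM.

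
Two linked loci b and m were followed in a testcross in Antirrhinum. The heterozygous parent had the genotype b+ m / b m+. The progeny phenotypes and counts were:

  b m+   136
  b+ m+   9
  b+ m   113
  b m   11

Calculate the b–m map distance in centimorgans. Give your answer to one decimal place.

7.4 centimorgans

The recombinant classes are b+ m+ and b m: 9 + 11 = 20.
Recombination frequency = 20/269 = 0.0743 ≈ 7.4%, i.e. 7.4 centimorgans.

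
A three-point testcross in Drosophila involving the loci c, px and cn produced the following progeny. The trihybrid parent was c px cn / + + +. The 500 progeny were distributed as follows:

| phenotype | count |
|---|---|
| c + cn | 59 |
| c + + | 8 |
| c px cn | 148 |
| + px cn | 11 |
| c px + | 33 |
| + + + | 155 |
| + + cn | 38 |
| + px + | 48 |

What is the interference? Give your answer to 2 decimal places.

The two rarest classes, + px cn and c + +, are the double crossovers. Comparing them with the parentals, only the c allele has switched, so c is the middle locus and the order is cn – c – px.
cn–c: (71 + 19)/500 = 0.1800; c–px: (107 + 19)/500 = 0.2520.
Expected DCO frequency = 0.1800 × 0.2520 ≈ 0.04536; observed = 19/500 ≈ 0.03800.
Coefficient of coincidence = 0.03800/0.04536 ≈ 0.84; interference = 1 − 0.84 = 0.16.

0.16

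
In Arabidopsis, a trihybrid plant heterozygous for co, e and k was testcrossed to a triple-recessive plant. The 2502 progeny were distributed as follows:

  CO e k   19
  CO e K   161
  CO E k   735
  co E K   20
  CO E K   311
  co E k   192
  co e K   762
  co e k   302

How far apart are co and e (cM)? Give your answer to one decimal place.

The two most frequent reciprocal classes, co e K and CO E k, are the parental types, so the F1 was co e K / CO E k.
The two rarest classes, co E K and CO e k, are the double crossovers. Comparing them with the parentals, only the e allele has switched, so e is the middle locus and the order is k – e – co.
Crossovers in the e–co interval produce the single-crossover classes CO e K and co E k (161 + 192 = 353) plus the double crossovers (39).
RF(e–co) = (353 + 39) / 2502 = 392/2502 = 0.1567 → 15.7 cM.

15.7 cM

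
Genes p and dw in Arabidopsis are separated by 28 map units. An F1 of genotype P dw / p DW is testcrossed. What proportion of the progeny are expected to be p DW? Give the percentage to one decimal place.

36.0%

A map distance of 28 map units corresponds to a recombination frequency of 0.280.
The F1 is P dw / p DW, so p DW is a parental gamete class with expected frequency (1 − r)/2 = 0.720/2 = 0.3600.
That is 0.3600 = 36.0% of the progeny.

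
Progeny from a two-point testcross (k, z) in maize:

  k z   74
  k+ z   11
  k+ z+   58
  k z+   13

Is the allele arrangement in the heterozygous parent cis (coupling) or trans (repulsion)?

The two most frequent classes are k+ z+ (58) and k z (74); these are the parental (non-recombinant) types.
So the F1 carried k+ z+ on one chromosome and k z on the other — the recessive alleles are on the same chromosome (cis / coupling).

cis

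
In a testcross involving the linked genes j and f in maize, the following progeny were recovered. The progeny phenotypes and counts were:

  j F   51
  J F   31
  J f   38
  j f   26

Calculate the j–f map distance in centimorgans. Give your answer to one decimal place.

39.0 centimorgans

The two most frequent classes, J f (38) and j F (51), are the parental types, so the F1 was J f / j F.
The recombinant classes are J F and j f: 31 + 26 = 57.
Recombination frequency = 57/146 = 0.3904 ≈ 39.0%, i.e. 39.0 centimorgans.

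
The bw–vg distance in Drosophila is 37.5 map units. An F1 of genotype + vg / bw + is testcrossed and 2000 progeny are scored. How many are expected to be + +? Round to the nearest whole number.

A map distance of 37.5 map units corresponds to a recombination frequency of 0.375.
The F1 is + vg / bw +, so + + is a recombinant gamete class with expected frequency r/2 = 0.375/2 = 0.1875.
Expected number = 0.1875 × 2000 = 375.00 ≈ 375.

375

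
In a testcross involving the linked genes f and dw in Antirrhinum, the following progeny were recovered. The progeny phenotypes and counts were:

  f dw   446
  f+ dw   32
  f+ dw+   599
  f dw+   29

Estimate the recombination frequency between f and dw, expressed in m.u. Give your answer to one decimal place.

The two most frequent classes, f+ dw+ (599) and f dw (446), are the parental types, so the F1 was f+ dw+ / f dw.
The recombinant classes are f+ dw and f dw+: 32 + 29 = 61.
Recombination frequency = 61/1106 = 0.0552 ≈ 5.5%, i.e. 5.5 m.u.

5.5 m.u.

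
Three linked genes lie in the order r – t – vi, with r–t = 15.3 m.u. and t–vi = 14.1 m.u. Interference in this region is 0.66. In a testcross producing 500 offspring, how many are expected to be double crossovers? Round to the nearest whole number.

4

Map distances give recombination frequencies of 0.153 and 0.141 for the two intervals.
With interference 0.66 (so coincidence = 0.34), expected double-crossover frequency = 0.153 × 0.141 × 0.34 = 0.00733.
Expected number = 0.00733 × 500 = 3.67 ≈ 4.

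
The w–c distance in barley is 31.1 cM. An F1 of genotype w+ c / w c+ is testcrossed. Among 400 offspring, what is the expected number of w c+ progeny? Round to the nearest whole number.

138

A map distance of 31.1 cM corresponds to a recombination frequency of 0.311.
The F1 is w+ c / w c+, so w c+ is a parental gamete class with expected frequency (1 − r)/2 = 0.689/2 = 0.3445.
Expected number = 0.3445 × 400 = 137.80 ≈ 138.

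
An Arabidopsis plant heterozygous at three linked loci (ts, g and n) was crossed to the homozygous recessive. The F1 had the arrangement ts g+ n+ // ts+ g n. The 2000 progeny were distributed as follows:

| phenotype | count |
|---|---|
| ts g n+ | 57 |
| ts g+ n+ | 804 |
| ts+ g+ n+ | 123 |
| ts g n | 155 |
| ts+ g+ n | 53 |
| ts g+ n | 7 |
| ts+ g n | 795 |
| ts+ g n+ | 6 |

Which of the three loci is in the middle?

n

The two rarest classes, ts g+ n and ts+ g n+, are the double crossovers. Comparing them with the parentals, only the n allele has switched, so n is the middle locus and the order is g – n – ts.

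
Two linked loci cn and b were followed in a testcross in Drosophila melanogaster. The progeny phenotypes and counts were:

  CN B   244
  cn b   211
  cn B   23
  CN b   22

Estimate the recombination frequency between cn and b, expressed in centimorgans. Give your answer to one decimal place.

9.0 centimorgans

The two most frequent classes, CN B (244) and cn b (211), are the parental types, so the F1 was CN B / cn b.
The recombinant classes are CN b and cn B: 22 + 23 = 45.
Recombination frequency = 45/500 = 0.0900 ≈ 9.0%, i.e. 9.0 centimorgans.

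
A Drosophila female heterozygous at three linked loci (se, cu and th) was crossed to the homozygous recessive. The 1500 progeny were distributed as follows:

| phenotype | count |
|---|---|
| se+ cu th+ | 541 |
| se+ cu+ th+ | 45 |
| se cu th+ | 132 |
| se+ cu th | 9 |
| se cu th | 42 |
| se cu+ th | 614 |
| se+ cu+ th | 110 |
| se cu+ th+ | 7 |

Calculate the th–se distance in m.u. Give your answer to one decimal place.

The two most frequent reciprocal classes, se cu+ th and se+ cu th+, are the parental types, so the F1 was se cu+ th / se+ cu th+.
The two rarest classes, se cu+ th+ and se+ cu th, are the double crossovers. Comparing them with the parentals, only the th allele has switched, so th is the middle locus and the order is cu – th – se.
Crossovers in the th–se interval produce the single-crossover classes se+ cu+ th and se cu th+ (110 + 132 = 242) plus the double crossovers (16).
RF(th–se) = (242 + 16) / 1500 = 258/1500 = 0.1720 → 17.2 m.u.

17.2 m.u.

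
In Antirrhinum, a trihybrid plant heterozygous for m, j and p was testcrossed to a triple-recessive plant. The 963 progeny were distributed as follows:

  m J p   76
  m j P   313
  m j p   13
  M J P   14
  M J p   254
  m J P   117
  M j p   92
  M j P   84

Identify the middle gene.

The two most frequent reciprocal classes, m j P and M J p, are the parental types, so the F1 was m j P / M J p.
The two rarest classes, m j p and M J P, are the double crossovers. Comparing them with the parentals, only the p allele has switched, so p is the middle locus and the order is m – p – j.

p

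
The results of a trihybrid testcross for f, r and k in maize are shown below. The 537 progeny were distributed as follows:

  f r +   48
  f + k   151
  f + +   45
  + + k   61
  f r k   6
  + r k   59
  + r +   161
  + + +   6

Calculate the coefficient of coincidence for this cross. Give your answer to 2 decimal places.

0.46

The two most frequent reciprocal classes, f + k and + r +, are the parental types, so the F1 was f + k / + r +.
The two rarest classes, f r k and + + +, are the double crossovers. Comparing them with the parentals, only the r allele has switched, so r is the middle locus and the order is f – r – k.
f–r: (109 + 12)/537 = 0.2253; r–k: (104 + 12)/537 = 0.2160.
Expected DCO frequency = 0.2253 × 0.2160 ≈ 0.04866; observed = 12/537 ≈ 0.02235.
Coefficient of coincidence = 0.02235/0.04866 ≈ 0.46.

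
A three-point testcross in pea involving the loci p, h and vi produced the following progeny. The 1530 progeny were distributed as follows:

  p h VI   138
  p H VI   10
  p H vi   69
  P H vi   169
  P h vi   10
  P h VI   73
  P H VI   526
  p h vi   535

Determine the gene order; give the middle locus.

The two most frequent reciprocal classes, p h vi and P H VI, are the parental types, so the F1 was p h vi / P H VI.
The two rarest classes, P h vi and p H VI, are the double crossovers. Comparing them with the parentals, only the p allele has switched, so p is the middle locus and the order is h – p – vi.

p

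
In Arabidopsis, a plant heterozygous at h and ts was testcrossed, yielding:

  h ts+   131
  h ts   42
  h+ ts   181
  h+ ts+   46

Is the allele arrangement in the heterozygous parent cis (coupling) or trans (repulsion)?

The two most frequent classes are h+ ts (181) and h ts+ (131); these are the parental (non-recombinant) types.
So the F1 carried h+ ts on one chromosome and h ts+ on the other — the recessive alleles are on opposite chromosomes (trans / repulsion).

trans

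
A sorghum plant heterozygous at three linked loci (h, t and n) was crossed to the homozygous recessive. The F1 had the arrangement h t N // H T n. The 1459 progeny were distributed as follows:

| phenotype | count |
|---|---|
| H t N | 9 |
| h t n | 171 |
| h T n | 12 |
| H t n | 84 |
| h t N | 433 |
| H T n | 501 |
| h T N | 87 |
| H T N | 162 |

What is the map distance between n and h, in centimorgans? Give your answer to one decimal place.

24.3 centimorgans

The two rarest classes, H t N and h T n, are the double crossovers. Comparing them with the parentals, only the h allele has switched, so h is the middle locus and the order is t – h – n.
Crossovers in the h–n interval produce the single-crossover classes h t n and H T N (171 + 162 = 333) plus the double crossovers (21).
RF(h–n) = (333 + 21) / 1459 = 354/1459 = 0.2426 → 24.3 centimorgans.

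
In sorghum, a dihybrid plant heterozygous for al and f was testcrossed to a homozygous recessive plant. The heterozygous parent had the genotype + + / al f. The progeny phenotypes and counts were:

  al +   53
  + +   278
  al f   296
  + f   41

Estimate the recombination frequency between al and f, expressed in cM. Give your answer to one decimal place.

14.1 cM

The recombinant classes are + f and al +: 41 + 53 = 94.
Recombination frequency = 94/668 = 0.1407 ≈ 14.1%, i.e. 14.1 cM.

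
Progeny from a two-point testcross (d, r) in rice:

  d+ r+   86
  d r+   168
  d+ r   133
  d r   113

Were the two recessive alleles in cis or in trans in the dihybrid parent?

The two most frequent classes are d+ r (133) and d r+ (168); these are the parental (non-recombinant) types.
So the F1 carried d+ r on one chromosome and d r+ on the other — the recessive alleles are on opposite chromosomes (trans / repulsion).

trans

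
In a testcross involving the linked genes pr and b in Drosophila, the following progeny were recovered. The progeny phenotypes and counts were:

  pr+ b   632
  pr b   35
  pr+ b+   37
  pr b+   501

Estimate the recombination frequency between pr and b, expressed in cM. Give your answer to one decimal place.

6.0 cM

The two most frequent classes, pr+ b (632) and pr b+ (501), are the parental types, so the F1 was pr+ b / pr b+.
The recombinant classes are pr+ b+ and pr b: 37 + 35 = 72.
Recombination frequency = 72/1205 = 0.0598 ≈ 6.0%, i.e. 6.0 cM.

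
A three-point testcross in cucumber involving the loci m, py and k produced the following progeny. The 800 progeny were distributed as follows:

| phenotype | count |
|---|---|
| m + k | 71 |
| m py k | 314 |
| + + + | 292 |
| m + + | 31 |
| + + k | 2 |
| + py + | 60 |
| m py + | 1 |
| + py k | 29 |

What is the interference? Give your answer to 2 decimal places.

0.72

The two most frequent reciprocal classes, m py k and + + +, are the parental types, so the F1 was m py k / + + +.
The two rarest classes, m py + and + + k, are the double crossovers. Comparing them with the parentals, only the k allele has switched, so k is the middle locus and the order is py – k – m.
py–k: (131 + 3)/800 = 0.1675; k–m: (60 + 3)/800 = 0.0788.
Expected DCO frequency = 0.1675 × 0.0788 ≈ 0.01320; observed = 3/800 ≈ 0.00375.
Coefficient of coincidence = 0.00375/0.01320 ≈ 0.28; interference = 1 − 0.28 = 0.72.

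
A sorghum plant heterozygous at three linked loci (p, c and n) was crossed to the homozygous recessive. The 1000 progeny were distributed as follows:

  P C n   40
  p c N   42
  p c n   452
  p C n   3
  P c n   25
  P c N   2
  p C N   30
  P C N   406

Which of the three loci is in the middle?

The two most frequent reciprocal classes, P C N and p c n, are the parental types, so the F1 was P C N / p c n.
The two rarest classes, P c N and p C n, are the double crossovers. Comparing them with the parentals, only the c allele has switched, so c is the middle locus and the order is p – c – n.

c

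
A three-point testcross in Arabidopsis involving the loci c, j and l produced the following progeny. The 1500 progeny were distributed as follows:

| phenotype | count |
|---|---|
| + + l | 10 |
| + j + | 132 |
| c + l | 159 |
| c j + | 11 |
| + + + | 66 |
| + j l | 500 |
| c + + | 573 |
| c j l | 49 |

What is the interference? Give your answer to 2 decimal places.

The two most frequent reciprocal classes, + j l and c + +, are the parental types, so the F1 was + j l / c + +.
The two rarest classes, + + l and c j +, are the double crossovers. Comparing them with the parentals, only the j allele has switched, so j is the middle locus and the order is c – j – l.
c–j: (115 + 21)/1500 = 0.0907; j–l: (291 + 21)/1500 = 0.2080.
Expected DCO frequency = 0.0907 × 0.2080 ≈ 0.01887; observed = 21/1500 ≈ 0.01400.
Coefficient of coincidence = 0.01400/0.01887 ≈ 0.74; interference = 1 − 0.74 = 0.26.

0.26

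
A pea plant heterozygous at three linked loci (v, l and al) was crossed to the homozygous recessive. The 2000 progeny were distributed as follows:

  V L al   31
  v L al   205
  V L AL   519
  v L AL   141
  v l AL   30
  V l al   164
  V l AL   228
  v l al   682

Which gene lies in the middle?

al

The two most frequent reciprocal classes, V L AL and v l al, are the parental types, so the F1 was V L AL / v l al.
The two rarest classes, V L al and v l AL, are the double crossovers. Comparing them with the parentals, only the al allele has switched, so al is the middle locus and the order is v – al – l.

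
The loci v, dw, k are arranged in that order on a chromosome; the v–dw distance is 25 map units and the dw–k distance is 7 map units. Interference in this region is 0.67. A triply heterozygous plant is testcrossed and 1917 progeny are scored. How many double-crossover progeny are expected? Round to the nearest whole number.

Map distances give recombination frequencies of 0.250 and 0.070 for the two intervals.
With interference 0.67 (so coincidence = 0.33), expected double-crossover frequency = 0.250 × 0.070 × 0.33 = 0.00577.
Expected number = 0.00577 × 1917 = 11.07 ≈ 11.

11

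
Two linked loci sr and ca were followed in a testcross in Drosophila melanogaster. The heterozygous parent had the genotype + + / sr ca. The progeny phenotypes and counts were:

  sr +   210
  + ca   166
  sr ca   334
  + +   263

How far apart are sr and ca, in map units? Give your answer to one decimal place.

The recombinant classes are + ca and sr +: 166 + 210 = 376.
Recombination frequency = 376/973 = 0.3864 ≈ 38.6%, i.e. 38.6 map units.

38.6 map units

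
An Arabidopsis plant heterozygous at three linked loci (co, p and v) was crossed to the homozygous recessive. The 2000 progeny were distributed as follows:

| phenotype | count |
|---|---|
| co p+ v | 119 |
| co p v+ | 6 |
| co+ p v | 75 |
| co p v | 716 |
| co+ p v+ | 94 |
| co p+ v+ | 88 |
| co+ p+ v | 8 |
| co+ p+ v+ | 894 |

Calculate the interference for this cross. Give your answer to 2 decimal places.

0.30

The two most frequent reciprocal classes, co+ p+ v+ and co p v, are the parental types, so the F1 was co+ p+ v+ / co p v.
The two rarest classes, co+ p+ v and co p v+, are the double crossovers. Comparing them with the parentals, only the v allele has switched, so v is the middle locus and the order is co – v – p.
co–v: (163 + 14)/2000 = 0.0885; v–p: (213 + 14)/2000 = 0.1135.
Expected DCO frequency = 0.0885 × 0.1135 ≈ 0.01004; observed = 14/2000 ≈ 0.00700.
Coefficient of coincidence = 0.00700/0.01004 ≈ 0.70; interference = 1 − 0.70 = 0.30.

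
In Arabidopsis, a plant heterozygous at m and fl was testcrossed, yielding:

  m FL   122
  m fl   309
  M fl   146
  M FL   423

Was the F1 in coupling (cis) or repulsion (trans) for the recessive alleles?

cis

The two most frequent classes are M FL (423) and m fl (309); these are the parental (non-recombinant) types.
So the F1 carried M FL on one chromosome and m fl on the other — the recessive alleles are on the same chromosome (cis / coupling).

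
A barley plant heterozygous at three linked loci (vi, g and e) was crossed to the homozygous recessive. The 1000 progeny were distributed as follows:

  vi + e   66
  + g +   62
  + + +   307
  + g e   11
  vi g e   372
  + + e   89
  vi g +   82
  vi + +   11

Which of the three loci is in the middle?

vi

The two most frequent reciprocal classes, + + + and vi g e, are the parental types, so the F1 was + + + / vi g e.
The two rarest classes, vi + + and + g e, are the double crossovers. Comparing them with the parentals, only the vi allele has switched, so vi is the middle locus and the order is g – vi – e.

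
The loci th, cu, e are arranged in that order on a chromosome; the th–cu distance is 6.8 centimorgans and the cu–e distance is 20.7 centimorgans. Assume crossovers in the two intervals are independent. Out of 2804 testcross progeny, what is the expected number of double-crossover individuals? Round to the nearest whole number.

39

Map distances give recombination frequencies of 0.068 and 0.207 for the two intervals.
With no interference, expected double-crossover frequency = 0.068 × 0.207 = 0.01408.
Expected number = 0.01408 × 2804 = 39.47 ≈ 39.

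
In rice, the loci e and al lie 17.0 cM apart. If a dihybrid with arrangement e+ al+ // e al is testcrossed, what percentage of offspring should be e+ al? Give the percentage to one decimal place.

A map distance of 17.0 cM corresponds to a recombination frequency of 0.170.
The F1 is e+ al+ / e al, so e+ al is a recombinant gamete class with expected frequency r/2 = 0.170/2 = 0.0850.
That is 0.0850 = 8.5% of the progeny.

8.5%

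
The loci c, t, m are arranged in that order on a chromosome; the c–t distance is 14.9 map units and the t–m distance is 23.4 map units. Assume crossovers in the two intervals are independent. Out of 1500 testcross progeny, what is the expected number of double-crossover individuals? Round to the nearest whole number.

52

Map distances give recombination frequencies of 0.149 and 0.234 for the two intervals.
With no interference, expected double-crossover frequency = 0.149 × 0.234 = 0.03487.
Expected number = 0.03487 × 1500 = 52.30 ≈ 52.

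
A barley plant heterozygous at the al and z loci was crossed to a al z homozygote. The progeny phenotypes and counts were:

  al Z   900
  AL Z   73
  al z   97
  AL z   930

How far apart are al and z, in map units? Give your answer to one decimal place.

The two most frequent classes, AL z (930) and al Z (900), are the parental types, so the F1 was AL z / al Z.
The recombinant classes are AL Z and al z: 73 + 97 = 170.
Recombination frequency = 170/2000 = 0.0850 ≈ 8.5%, i.e. 8.5 map units.

8.5 map units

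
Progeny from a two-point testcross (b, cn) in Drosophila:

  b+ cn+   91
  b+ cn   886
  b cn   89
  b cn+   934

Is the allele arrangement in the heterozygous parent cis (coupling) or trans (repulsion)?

trans

The two most frequent classes are b+ cn (886) and b cn+ (934); these are the parental (non-recombinant) types.
So the F1 carried b+ cn on one chromosome and b cn+ on the other — the recessive alleles are on opposite chromosomes (trans / repulsion).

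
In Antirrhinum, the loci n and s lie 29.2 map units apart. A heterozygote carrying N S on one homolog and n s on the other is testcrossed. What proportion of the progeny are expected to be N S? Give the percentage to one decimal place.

35.4%

A map distance of 29.2 map units corresponds to a recombination frequency of 0.292.
The F1 is N S / n s, so N S is a parental gamete class with expected frequency (1 − r)/2 = 0.708/2 = 0.3540.
That is 0.3540 = 35.4% of the progeny.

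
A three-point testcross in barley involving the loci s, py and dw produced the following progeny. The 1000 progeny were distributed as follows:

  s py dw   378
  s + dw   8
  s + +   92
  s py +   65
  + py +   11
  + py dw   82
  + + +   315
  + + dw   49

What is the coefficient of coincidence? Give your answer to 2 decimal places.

0.74

The two most frequent reciprocal classes, s py dw and + + +, are the parental types, so the F1 was s py dw / + + +.
The two rarest classes, s + dw and + py +, are the double crossovers. Comparing them with the parentals, only the py allele has switched, so py is the middle locus and the order is dw – py – s.
dw–py: (114 + 19)/1000 = 0.1330; py–s: (174 + 19)/1000 = 0.1930.
Expected DCO frequency = 0.1330 × 0.1930 ≈ 0.02567; observed = 19/1000 ≈ 0.01900.
Coefficient of coincidence = 0.01900/0.02567 ≈ 0.74.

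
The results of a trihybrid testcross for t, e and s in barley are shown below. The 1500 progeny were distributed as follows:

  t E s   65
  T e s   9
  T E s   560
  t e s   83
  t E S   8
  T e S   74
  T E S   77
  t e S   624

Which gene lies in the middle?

e

The two most frequent reciprocal classes, T E s and t e S, are the parental types, so the F1 was T E s / t e S.
The two rarest classes, T e s and t E S, are the double crossovers. Comparing them with the parentals, only the e allele has switched, so e is the middle locus and the order is s – e – t.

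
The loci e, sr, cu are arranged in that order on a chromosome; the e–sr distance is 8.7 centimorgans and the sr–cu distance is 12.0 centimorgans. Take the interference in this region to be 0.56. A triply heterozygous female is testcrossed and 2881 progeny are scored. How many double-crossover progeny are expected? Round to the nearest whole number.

Map distances give recombination frequencies of 0.087 and 0.120 for the two intervals.
With interference 0.56 (so coincidence = 0.44), expected double-crossover frequency = 0.087 × 0.120 × 0.44 = 0.00459.
Expected number = 0.00459 × 2881 = 13.23 ≈ 13.

13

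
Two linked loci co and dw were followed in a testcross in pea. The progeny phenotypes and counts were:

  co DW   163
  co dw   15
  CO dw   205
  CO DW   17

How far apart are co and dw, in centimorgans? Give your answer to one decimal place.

8.0 centimorgans

The two most frequent classes, CO dw (205) and co DW (163), are the parental types, so the F1 was CO dw / co DW.
The recombinant classes are CO DW and co dw: 17 + 15 = 32.
Recombination frequency = 32/400 = 0.0800 ≈ 8.0%, i.e. 8.0 centimorgans.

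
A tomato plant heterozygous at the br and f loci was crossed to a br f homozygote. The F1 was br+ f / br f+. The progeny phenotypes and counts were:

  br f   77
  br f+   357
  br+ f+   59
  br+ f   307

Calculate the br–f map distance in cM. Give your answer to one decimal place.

17.0 cM

The recombinant classes are br+ f+ and br f: 59 + 77 = 136.
Recombination frequency = 136/800 = 0.1700 ≈ 17.0%, i.e. 17.0 cM.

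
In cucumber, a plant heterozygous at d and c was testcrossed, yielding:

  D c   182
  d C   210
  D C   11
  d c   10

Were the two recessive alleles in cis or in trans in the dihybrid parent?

trans

The two most frequent classes are D c (182) and d C (210); these are the parental (non-recombinant) types.
So the F1 carried D c on one chromosome and d C on the other — the recessive alleles are on opposite chromosomes (trans / repulsion).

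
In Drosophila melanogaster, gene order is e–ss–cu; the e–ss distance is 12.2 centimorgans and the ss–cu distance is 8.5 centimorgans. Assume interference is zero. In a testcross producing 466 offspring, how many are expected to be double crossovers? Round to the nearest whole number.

5

Map distances give recombination frequencies of 0.122 and 0.085 for the two intervals.
With no interference, expected double-crossover frequency = 0.122 × 0.085 = 0.01037.
Expected number = 0.01037 × 466 = 4.83 ≈ 5.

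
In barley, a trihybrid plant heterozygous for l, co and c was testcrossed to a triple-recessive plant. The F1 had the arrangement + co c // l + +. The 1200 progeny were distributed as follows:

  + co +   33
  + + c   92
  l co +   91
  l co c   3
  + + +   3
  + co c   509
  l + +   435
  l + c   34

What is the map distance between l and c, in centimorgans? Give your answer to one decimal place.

The two rarest classes, l co c and + + +, are the double crossovers. Comparing them with the parentals, only the l allele has switched, so l is the middle locus and the order is co – l – c.
Crossovers in the l–c interval produce the single-crossover classes + co + and l + c (33 + 34 = 67) plus the double crossovers (6).
RF(l–c) = (67 + 6) / 1200 = 73/1200 = 0.0608 → 6.1 centimorgans.

6.1 centimorgans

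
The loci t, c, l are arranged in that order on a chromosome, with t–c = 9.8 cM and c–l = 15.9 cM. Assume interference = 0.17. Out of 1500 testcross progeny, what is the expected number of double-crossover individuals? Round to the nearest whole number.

Map distances give recombination frequencies of 0.098 and 0.159 for the two intervals.
With interference 0.17 (so coincidence = 0.83), expected double-crossover frequency = 0.098 × 0.159 × 0.83 = 0.01293.
Expected number = 0.01293 × 1500 = 19.40 ≈ 19.

19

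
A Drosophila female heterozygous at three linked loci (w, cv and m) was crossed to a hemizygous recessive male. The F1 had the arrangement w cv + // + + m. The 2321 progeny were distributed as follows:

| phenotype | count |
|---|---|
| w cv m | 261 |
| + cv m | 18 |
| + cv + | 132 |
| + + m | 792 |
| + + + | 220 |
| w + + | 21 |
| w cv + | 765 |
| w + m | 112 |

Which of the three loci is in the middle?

cv

The two rarest classes, w + + and + cv m, are the double crossovers. Comparing them with the parentals, only the cv allele has switched, so cv is the middle locus and the order is w – cv – m.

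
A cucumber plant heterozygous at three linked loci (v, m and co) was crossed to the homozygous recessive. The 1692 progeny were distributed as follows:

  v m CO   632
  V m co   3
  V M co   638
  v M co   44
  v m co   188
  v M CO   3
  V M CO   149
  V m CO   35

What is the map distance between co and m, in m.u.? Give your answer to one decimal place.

20.3 m.u.

The two most frequent reciprocal classes, V M co and v m CO, are the parental types, so the F1 was V M co / v m CO.
The two rarest classes, V m co and v M CO, are the double crossovers. Comparing them with the parentals, only the m allele has switched, so m is the middle locus and the order is v – m – co.
Crossovers in the m–co interval produce the single-crossover classes V M CO and v m co (149 + 188 = 337) plus the double crossovers (6).
RF(m–co) = (337 + 6) / 1692 = 343/1692 = 0.2027 → 20.3 m.u.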